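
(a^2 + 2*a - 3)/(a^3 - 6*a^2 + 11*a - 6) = (a + 3)/(a^2 - 5*a + 6)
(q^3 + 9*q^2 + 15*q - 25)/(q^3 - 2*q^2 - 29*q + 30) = (q + 5)/(q - 6)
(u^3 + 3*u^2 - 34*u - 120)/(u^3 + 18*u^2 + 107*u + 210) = (u^2 - 2*u - 24)/(u^2 + 13*u + 42)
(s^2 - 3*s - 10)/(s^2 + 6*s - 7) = (s^2 - 3*s - 10)/(s^2 + 6*s - 7)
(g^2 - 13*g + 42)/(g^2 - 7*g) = (g - 6)/g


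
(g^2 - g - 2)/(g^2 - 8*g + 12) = (g + 1)/(g - 6)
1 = 1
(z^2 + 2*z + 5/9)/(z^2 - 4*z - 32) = (z^2 + 2*z + 5/9)/(z^2 - 4*z - 32)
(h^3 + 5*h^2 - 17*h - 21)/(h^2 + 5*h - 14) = (h^2 - 2*h - 3)/(h - 2)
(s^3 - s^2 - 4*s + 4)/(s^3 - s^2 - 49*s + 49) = (s^2 - 4)/(s^2 - 49)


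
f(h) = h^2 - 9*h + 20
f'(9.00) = 9.00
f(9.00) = 20.00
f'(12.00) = 15.00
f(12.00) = 56.00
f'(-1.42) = -11.84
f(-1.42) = 34.80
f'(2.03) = -4.94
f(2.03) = 5.85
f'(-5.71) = -20.42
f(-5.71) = 103.99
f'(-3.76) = -16.52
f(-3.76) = 67.98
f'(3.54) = -1.92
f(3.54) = 0.67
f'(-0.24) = -9.48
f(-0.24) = 22.22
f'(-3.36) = -15.72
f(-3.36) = 61.53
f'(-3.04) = -15.08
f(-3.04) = 56.60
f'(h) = 2*h - 9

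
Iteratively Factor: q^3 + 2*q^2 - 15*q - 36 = (q + 3)*(q^2 - q - 12) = (q + 3)^2*(q - 4)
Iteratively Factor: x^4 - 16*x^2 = (x)*(x^3 - 16*x) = x^2*(x^2 - 16) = x^2*(x - 4)*(x + 4)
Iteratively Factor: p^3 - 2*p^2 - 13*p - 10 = (p + 1)*(p^2 - 3*p - 10) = (p + 1)*(p + 2)*(p - 5)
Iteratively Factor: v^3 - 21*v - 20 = (v - 5)*(v^2 + 5*v + 4) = (v - 5)*(v + 4)*(v + 1)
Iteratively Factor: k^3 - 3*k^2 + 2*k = (k - 2)*(k^2 - k) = k*(k - 2)*(k - 1)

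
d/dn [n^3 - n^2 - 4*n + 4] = 3*n^2 - 2*n - 4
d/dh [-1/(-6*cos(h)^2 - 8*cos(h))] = (3*cos(h) + 2)*sin(h)/((3*cos(h) + 4)^2*cos(h)^2)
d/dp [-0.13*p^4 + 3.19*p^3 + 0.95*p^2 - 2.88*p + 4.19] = -0.52*p^3 + 9.57*p^2 + 1.9*p - 2.88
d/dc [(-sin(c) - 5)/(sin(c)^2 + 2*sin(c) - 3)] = (sin(c)^2 + 10*sin(c) + 13)*cos(c)/(sin(c)^2 + 2*sin(c) - 3)^2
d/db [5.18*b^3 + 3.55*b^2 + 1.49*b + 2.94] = 15.54*b^2 + 7.1*b + 1.49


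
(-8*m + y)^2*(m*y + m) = 64*m^3*y + 64*m^3 - 16*m^2*y^2 - 16*m^2*y + m*y^3 + m*y^2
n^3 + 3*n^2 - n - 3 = (n - 1)*(n + 1)*(n + 3)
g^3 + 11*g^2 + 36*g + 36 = (g + 2)*(g + 3)*(g + 6)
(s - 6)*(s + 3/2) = s^2 - 9*s/2 - 9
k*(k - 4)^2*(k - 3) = k^4 - 11*k^3 + 40*k^2 - 48*k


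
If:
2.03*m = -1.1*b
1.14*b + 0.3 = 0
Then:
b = -0.26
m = 0.14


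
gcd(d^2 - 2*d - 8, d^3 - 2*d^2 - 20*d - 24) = d + 2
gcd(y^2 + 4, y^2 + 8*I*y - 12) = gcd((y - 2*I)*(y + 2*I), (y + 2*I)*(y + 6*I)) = y + 2*I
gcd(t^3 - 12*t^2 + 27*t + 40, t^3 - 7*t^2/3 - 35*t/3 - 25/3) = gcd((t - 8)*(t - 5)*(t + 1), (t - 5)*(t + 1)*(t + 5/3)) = t^2 - 4*t - 5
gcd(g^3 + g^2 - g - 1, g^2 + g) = g + 1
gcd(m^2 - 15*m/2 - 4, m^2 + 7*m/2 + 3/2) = m + 1/2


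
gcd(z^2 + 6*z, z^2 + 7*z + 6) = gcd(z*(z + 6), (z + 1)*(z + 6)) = z + 6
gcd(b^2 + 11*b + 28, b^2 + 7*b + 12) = b + 4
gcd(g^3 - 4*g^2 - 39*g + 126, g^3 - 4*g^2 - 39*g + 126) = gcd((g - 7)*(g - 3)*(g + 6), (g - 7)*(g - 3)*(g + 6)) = g^3 - 4*g^2 - 39*g + 126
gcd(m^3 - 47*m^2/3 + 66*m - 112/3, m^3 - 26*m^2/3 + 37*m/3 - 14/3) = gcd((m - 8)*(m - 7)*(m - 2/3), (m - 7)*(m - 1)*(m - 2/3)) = m^2 - 23*m/3 + 14/3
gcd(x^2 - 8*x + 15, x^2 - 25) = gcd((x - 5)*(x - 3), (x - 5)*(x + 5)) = x - 5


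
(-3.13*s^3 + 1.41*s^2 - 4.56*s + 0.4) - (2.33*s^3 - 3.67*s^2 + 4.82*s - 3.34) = -5.46*s^3 + 5.08*s^2 - 9.38*s + 3.74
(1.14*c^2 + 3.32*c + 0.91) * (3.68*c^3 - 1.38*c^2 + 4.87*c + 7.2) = 4.1952*c^5 + 10.6444*c^4 + 4.319*c^3 + 23.1206*c^2 + 28.3357*c + 6.552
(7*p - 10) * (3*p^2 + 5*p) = 21*p^3 + 5*p^2 - 50*p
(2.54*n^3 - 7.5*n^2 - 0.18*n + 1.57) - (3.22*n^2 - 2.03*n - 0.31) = 2.54*n^3 - 10.72*n^2 + 1.85*n + 1.88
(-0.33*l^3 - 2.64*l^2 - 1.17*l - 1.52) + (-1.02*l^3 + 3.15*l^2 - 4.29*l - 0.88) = -1.35*l^3 + 0.51*l^2 - 5.46*l - 2.4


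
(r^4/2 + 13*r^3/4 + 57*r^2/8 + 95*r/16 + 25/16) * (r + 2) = r^5/2 + 17*r^4/4 + 109*r^3/8 + 323*r^2/16 + 215*r/16 + 25/8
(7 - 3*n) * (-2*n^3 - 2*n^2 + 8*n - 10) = 6*n^4 - 8*n^3 - 38*n^2 + 86*n - 70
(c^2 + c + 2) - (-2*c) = c^2 + 3*c + 2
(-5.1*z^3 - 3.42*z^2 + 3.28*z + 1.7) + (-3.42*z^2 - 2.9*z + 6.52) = -5.1*z^3 - 6.84*z^2 + 0.38*z + 8.22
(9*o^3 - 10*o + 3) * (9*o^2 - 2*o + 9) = 81*o^5 - 18*o^4 - 9*o^3 + 47*o^2 - 96*o + 27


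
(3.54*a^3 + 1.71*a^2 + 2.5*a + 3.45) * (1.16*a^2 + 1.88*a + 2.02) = 4.1064*a^5 + 8.6388*a^4 + 13.2656*a^3 + 12.1562*a^2 + 11.536*a + 6.969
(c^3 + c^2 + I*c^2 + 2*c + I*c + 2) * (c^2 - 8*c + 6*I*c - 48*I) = c^5 - 7*c^4 + 7*I*c^4 - 12*c^3 - 49*I*c^3 + 28*c^2 - 44*I*c^2 + 32*c - 84*I*c - 96*I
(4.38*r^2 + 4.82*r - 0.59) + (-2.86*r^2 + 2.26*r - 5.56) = 1.52*r^2 + 7.08*r - 6.15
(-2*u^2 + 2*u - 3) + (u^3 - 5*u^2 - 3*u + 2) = u^3 - 7*u^2 - u - 1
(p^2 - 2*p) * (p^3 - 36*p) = p^5 - 2*p^4 - 36*p^3 + 72*p^2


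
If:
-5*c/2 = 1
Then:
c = -2/5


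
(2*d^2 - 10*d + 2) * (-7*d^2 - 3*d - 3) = -14*d^4 + 64*d^3 + 10*d^2 + 24*d - 6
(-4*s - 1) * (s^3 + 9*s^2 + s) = -4*s^4 - 37*s^3 - 13*s^2 - s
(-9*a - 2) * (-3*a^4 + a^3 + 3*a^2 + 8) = 27*a^5 - 3*a^4 - 29*a^3 - 6*a^2 - 72*a - 16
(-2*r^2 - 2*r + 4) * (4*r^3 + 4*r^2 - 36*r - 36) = -8*r^5 - 16*r^4 + 80*r^3 + 160*r^2 - 72*r - 144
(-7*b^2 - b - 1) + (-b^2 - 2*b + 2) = -8*b^2 - 3*b + 1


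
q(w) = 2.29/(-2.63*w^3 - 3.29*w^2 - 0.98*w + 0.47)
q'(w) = 2.29*(7.89*w^2 + 6.58*w + 0.98)/(-2.63*w^3 - 3.29*w^2 - 0.98*w + 0.47)^2 = (18.0681*w^2 + 15.0682*w + 2.2442)/(2.63*w^3 + 3.29*w^2 + 0.98*w - 0.47)^2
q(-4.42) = 0.01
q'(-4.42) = 0.01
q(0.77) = -0.67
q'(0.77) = 2.08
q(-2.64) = 0.08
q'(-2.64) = 0.11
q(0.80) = -0.61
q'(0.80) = 1.82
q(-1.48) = 0.71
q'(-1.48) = 1.86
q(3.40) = -0.02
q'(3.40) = 0.01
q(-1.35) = 1.01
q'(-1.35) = 2.88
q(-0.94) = 3.43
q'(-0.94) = 9.05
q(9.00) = -0.00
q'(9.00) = 0.00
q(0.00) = 4.87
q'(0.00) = 10.16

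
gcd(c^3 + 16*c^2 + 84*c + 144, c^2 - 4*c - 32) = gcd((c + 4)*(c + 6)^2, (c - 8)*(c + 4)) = c + 4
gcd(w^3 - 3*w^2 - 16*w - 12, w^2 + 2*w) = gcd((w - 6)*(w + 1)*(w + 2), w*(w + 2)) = w + 2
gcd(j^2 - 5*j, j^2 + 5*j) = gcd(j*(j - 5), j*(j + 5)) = j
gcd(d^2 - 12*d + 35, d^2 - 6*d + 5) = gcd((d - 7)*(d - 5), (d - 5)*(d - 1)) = d - 5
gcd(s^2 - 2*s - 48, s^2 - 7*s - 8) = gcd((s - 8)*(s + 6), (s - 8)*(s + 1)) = s - 8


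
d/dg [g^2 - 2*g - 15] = 2*g - 2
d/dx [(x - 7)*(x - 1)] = 2*x - 8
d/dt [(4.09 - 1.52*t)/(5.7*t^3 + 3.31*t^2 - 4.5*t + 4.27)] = (17.328*t^3 - 64.9078*t^2 - 27.0758*t + 11.9146)/(32.49*t^6 + 37.734*t^5 - 40.3439*t^4 + 18.888*t^3 + 48.5174*t^2 - 38.43*t + 18.2329)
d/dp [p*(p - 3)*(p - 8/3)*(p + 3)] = 4*p^3 - 8*p^2 - 18*p + 24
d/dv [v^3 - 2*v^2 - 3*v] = 3*v^2 - 4*v - 3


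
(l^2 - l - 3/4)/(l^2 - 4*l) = (l^2 - l - 3/4)/(l*(l - 4))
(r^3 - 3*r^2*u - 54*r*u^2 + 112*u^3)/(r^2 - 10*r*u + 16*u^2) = r + 7*u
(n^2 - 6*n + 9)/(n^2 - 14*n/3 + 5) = 3*(n - 3)/(3*n - 5)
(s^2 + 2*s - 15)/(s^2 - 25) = (s - 3)/(s - 5)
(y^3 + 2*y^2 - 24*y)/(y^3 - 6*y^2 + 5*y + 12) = y*(y + 6)/(y^2 - 2*y - 3)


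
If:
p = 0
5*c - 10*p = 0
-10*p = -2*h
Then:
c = 0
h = 0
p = 0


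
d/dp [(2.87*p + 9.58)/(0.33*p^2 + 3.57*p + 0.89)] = (0.9471*p^2 + 10.2459*p - (0.66*p + 3.57)*(2.87*p + 9.58) + 2.5543)/(0.33*p^2 + 3.57*p + 0.89)^2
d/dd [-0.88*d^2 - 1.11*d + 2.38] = -1.76*d - 1.11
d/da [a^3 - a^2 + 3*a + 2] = 3*a^2 - 2*a + 3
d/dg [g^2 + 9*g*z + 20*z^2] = 2*g + 9*z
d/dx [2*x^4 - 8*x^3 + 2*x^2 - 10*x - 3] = 8*x^3 - 24*x^2 + 4*x - 10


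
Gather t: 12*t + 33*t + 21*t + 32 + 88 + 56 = 66*t + 176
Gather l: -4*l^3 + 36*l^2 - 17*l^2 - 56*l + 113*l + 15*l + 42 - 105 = -4*l^3 + 19*l^2 + 72*l - 63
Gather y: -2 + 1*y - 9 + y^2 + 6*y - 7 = y^2 + 7*y - 18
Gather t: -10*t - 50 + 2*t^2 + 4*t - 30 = 2*t^2 - 6*t - 80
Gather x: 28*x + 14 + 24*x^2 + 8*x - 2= 24*x^2 + 36*x + 12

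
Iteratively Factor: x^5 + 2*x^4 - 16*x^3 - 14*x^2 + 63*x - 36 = (x + 4)*(x^4 - 2*x^3 - 8*x^2 + 18*x - 9) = (x - 3)*(x + 4)*(x^3 + x^2 - 5*x + 3) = (x - 3)*(x - 1)*(x + 4)*(x^2 + 2*x - 3) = (x - 3)*(x - 1)^2*(x + 4)*(x + 3)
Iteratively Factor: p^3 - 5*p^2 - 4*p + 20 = (p + 2)*(p^2 - 7*p + 10) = (p - 2)*(p + 2)*(p - 5)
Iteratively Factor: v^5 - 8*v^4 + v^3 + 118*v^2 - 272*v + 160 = (v - 5)*(v^4 - 3*v^3 - 14*v^2 + 48*v - 32) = (v - 5)*(v - 4)*(v^3 + v^2 - 10*v + 8) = (v - 5)*(v - 4)*(v - 1)*(v^2 + 2*v - 8) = (v - 5)*(v - 4)*(v - 1)*(v + 4)*(v - 2)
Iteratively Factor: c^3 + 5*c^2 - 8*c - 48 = (c - 3)*(c^2 + 8*c + 16) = (c - 3)*(c + 4)*(c + 4)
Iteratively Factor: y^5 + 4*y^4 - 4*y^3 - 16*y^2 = (y + 4)*(y^4 - 4*y^2) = (y - 2)*(y + 4)*(y^3 + 2*y^2) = y*(y - 2)*(y + 4)*(y^2 + 2*y) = y*(y - 2)*(y + 2)*(y + 4)*(y)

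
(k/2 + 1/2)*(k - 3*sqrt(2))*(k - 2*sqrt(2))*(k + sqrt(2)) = k^4/2 - 2*sqrt(2)*k^3 + k^3/2 - 2*sqrt(2)*k^2 + k^2 + k + 6*sqrt(2)*k + 6*sqrt(2)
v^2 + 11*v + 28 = (v + 4)*(v + 7)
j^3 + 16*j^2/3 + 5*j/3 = j*(j + 1/3)*(j + 5)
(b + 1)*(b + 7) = b^2 + 8*b + 7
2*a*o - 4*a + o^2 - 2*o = (2*a + o)*(o - 2)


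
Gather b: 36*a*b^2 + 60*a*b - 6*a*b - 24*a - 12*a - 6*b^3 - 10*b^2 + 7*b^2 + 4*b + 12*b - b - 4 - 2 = -36*a - 6*b^3 + b^2*(36*a - 3) + b*(54*a + 15) - 6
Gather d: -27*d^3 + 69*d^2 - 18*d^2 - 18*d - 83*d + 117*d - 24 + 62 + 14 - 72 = -27*d^3 + 51*d^2 + 16*d - 20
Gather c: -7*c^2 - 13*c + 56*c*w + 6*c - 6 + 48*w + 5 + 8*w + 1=-7*c^2 + c*(56*w - 7) + 56*w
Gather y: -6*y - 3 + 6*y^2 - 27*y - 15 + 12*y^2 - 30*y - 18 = 18*y^2 - 63*y - 36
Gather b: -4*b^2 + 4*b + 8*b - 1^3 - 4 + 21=-4*b^2 + 12*b + 16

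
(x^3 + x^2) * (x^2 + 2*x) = x^5 + 3*x^4 + 2*x^3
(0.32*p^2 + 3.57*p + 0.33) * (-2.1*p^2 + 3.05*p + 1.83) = -0.672*p^4 - 6.521*p^3 + 10.7811*p^2 + 7.5396*p + 0.6039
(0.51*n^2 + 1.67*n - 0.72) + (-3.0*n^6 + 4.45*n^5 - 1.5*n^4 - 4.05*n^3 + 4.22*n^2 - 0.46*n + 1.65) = -3.0*n^6 + 4.45*n^5 - 1.5*n^4 - 4.05*n^3 + 4.73*n^2 + 1.21*n + 0.93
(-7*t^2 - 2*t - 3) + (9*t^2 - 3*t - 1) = 2*t^2 - 5*t - 4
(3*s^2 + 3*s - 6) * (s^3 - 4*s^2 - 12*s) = 3*s^5 - 9*s^4 - 54*s^3 - 12*s^2 + 72*s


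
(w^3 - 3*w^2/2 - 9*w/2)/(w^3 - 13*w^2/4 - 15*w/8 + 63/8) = 4*w/(4*w - 7)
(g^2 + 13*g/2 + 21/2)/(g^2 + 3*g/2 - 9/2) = (2*g + 7)/(2*g - 3)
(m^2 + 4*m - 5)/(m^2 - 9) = (m^2 + 4*m - 5)/(m^2 - 9)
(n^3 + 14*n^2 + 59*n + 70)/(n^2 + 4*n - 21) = (n^2 + 7*n + 10)/(n - 3)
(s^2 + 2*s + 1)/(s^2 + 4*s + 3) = (s + 1)/(s + 3)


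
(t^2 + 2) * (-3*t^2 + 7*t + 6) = -3*t^4 + 7*t^3 + 14*t + 12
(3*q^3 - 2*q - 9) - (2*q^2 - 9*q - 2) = 3*q^3 - 2*q^2 + 7*q - 7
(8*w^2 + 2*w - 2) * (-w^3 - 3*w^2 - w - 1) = -8*w^5 - 26*w^4 - 12*w^3 - 4*w^2 + 2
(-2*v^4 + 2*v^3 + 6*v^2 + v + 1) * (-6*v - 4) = 12*v^5 - 4*v^4 - 44*v^3 - 30*v^2 - 10*v - 4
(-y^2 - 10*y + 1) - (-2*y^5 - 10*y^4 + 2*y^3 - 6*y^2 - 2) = 2*y^5 + 10*y^4 - 2*y^3 + 5*y^2 - 10*y + 3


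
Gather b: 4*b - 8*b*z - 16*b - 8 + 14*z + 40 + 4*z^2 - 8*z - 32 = b*(-8*z - 12) + 4*z^2 + 6*z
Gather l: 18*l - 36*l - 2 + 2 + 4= 4 - 18*l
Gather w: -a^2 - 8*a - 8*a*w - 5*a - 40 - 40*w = -a^2 - 13*a + w*(-8*a - 40) - 40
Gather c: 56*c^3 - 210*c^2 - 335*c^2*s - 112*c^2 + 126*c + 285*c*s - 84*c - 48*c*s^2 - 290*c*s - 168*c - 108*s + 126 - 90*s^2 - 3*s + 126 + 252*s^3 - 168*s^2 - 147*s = 56*c^3 + c^2*(-335*s - 322) + c*(-48*s^2 - 5*s - 126) + 252*s^3 - 258*s^2 - 258*s + 252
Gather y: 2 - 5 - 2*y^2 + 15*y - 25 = -2*y^2 + 15*y - 28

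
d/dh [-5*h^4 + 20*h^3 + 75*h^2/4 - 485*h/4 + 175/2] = -20*h^3 + 60*h^2 + 75*h/2 - 485/4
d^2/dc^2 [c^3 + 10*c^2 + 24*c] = 6*c + 20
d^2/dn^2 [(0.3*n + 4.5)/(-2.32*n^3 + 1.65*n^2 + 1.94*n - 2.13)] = (-9.68832*n^5 - 283.7592*n^4 + 271.28202*n^3 + 65.80386*n^2 + 40.6701*n - 67.98222)/(12.487168*n^9 - 26.64288*n^8 - 12.376968*n^7 + 74.459331*n^6 - 38.572134*n^5 - 58.753269*n^4 + 65.18422*n^3 + 1.591749*n^2 - 26.404758*n + 9.663597)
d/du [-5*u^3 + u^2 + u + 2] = -15*u^2 + 2*u + 1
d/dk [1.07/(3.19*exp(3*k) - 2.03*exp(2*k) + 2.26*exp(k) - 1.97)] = (-10.2399*exp(2*k) + 4.3442*exp(k) - 2.4182)*exp(k)/(3.19*exp(3*k) - 2.03*exp(2*k) + 2.26*exp(k) - 1.97)^2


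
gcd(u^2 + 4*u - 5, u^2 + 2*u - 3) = u - 1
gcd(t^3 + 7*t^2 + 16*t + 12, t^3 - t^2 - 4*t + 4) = t + 2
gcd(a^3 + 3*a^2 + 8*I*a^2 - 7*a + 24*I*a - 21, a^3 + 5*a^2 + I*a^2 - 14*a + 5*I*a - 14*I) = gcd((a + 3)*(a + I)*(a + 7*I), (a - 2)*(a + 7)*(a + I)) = a + I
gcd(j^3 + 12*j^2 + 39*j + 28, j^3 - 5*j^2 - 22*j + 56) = j + 4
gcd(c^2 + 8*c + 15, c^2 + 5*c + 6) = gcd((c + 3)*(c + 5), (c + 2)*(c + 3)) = c + 3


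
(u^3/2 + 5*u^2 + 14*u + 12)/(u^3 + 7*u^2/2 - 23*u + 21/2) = (u^3 + 10*u^2 + 28*u + 24)/(2*u^3 + 7*u^2 - 46*u + 21)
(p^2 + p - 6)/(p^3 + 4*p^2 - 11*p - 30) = (p^2 + p - 6)/(p^3 + 4*p^2 - 11*p - 30)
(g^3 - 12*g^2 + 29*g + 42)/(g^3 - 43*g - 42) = (g - 6)/(g + 6)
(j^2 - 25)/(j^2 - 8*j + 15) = (j + 5)/(j - 3)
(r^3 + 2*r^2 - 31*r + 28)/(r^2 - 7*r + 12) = (r^2 + 6*r - 7)/(r - 3)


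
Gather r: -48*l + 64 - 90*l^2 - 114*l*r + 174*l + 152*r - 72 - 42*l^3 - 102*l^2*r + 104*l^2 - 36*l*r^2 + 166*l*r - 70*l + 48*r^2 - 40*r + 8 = -42*l^3 + 14*l^2 + 56*l + r^2*(48 - 36*l) + r*(-102*l^2 + 52*l + 112)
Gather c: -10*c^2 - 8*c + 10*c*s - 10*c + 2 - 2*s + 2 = -10*c^2 + c*(10*s - 18) - 2*s + 4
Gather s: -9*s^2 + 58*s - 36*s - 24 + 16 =-9*s^2 + 22*s - 8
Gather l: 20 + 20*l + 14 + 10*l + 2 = 30*l + 36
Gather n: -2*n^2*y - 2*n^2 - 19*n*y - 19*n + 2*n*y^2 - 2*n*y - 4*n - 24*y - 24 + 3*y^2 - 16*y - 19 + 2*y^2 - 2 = n^2*(-2*y - 2) + n*(2*y^2 - 21*y - 23) + 5*y^2 - 40*y - 45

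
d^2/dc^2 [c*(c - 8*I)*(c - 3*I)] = 6*c - 22*I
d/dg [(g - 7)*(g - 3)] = 2*g - 10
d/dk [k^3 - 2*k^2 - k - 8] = 3*k^2 - 4*k - 1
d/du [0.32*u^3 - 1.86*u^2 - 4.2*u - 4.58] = 0.96*u^2 - 3.72*u - 4.2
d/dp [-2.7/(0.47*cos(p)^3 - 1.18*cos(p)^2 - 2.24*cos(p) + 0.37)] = (-3.807*cos(p)^2 + 6.372*cos(p) + 6.048)*sin(p)/(0.47*cos(p)^3 - 1.18*cos(p)^2 - 2.24*cos(p) + 0.37)^2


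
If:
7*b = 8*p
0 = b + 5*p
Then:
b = 0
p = 0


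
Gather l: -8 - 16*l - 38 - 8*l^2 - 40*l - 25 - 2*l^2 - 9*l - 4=-10*l^2 - 65*l - 75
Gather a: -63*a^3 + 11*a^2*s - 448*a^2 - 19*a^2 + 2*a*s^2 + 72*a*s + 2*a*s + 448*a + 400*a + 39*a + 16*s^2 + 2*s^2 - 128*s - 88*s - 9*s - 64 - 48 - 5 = -63*a^3 + a^2*(11*s - 467) + a*(2*s^2 + 74*s + 887) + 18*s^2 - 225*s - 117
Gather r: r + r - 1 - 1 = 2*r - 2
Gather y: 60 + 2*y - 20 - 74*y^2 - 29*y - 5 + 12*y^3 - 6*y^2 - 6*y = 12*y^3 - 80*y^2 - 33*y + 35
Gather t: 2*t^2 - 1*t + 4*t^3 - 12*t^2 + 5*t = 4*t^3 - 10*t^2 + 4*t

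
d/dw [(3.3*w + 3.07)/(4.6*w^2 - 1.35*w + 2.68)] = (-15.18*w^2 - 28.244*w + 12.9885)/(21.16*w^4 - 12.42*w^3 + 26.4785*w^2 - 7.236*w + 7.1824)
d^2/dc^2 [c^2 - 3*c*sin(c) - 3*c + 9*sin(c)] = 3*c*sin(c) - 9*sin(c) - 6*cos(c) + 2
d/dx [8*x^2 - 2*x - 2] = 16*x - 2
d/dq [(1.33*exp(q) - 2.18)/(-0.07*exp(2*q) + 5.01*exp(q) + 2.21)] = (0.0931*exp(2*q) - 0.3052*exp(q) + 13.8611)*exp(q)/(0.0049*exp(4*q) - 0.7014*exp(3*q) + 24.7907*exp(2*q) + 22.1442*exp(q) + 4.8841)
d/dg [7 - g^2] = -2*g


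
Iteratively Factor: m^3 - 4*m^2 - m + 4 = (m - 4)*(m^2 - 1) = (m - 4)*(m - 1)*(m + 1)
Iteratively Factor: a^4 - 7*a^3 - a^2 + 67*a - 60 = (a - 1)*(a^3 - 6*a^2 - 7*a + 60) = (a - 4)*(a - 1)*(a^2 - 2*a - 15) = (a - 5)*(a - 4)*(a - 1)*(a + 3)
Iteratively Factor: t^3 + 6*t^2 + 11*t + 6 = (t + 3)*(t^2 + 3*t + 2) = (t + 2)*(t + 3)*(t + 1)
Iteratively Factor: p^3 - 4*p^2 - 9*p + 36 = (p - 3)*(p^2 - p - 12) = (p - 4)*(p - 3)*(p + 3)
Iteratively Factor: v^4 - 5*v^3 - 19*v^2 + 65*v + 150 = (v + 2)*(v^3 - 7*v^2 - 5*v + 75) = (v + 2)*(v + 3)*(v^2 - 10*v + 25) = (v - 5)*(v + 2)*(v + 3)*(v - 5)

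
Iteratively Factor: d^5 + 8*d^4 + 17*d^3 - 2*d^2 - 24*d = (d)*(d^4 + 8*d^3 + 17*d^2 - 2*d - 24) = d*(d - 1)*(d^3 + 9*d^2 + 26*d + 24) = d*(d - 1)*(d + 4)*(d^2 + 5*d + 6) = d*(d - 1)*(d + 2)*(d + 4)*(d + 3)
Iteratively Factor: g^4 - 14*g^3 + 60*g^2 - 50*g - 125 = (g + 1)*(g^3 - 15*g^2 + 75*g - 125) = (g - 5)*(g + 1)*(g^2 - 10*g + 25) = (g - 5)^2*(g + 1)*(g - 5)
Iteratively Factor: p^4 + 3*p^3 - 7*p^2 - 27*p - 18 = (p + 2)*(p^3 + p^2 - 9*p - 9) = (p + 2)*(p + 3)*(p^2 - 2*p - 3) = (p - 3)*(p + 2)*(p + 3)*(p + 1)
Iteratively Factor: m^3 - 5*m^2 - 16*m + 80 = (m - 5)*(m^2 - 16) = (m - 5)*(m + 4)*(m - 4)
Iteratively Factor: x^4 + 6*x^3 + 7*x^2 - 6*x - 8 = (x - 1)*(x^3 + 7*x^2 + 14*x + 8) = (x - 1)*(x + 2)*(x^2 + 5*x + 4) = (x - 1)*(x + 1)*(x + 2)*(x + 4)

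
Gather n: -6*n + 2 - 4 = -6*n - 2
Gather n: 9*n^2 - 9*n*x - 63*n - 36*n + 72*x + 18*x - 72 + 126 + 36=9*n^2 + n*(-9*x - 99) + 90*x + 90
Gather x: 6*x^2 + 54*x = 6*x^2 + 54*x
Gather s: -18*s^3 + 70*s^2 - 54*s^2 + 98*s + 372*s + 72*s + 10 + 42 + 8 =-18*s^3 + 16*s^2 + 542*s + 60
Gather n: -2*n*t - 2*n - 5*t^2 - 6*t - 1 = n*(-2*t - 2) - 5*t^2 - 6*t - 1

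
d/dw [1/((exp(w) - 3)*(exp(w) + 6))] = (-2*exp(w) - 3)*exp(w)/(exp(4*w) + 6*exp(3*w) - 27*exp(2*w) - 108*exp(w) + 324)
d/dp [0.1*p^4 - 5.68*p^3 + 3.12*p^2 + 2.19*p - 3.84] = 0.4*p^3 - 17.04*p^2 + 6.24*p + 2.19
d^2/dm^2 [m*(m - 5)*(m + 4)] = 6*m - 2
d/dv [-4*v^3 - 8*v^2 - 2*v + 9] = -12*v^2 - 16*v - 2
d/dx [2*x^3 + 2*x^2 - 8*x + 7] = 6*x^2 + 4*x - 8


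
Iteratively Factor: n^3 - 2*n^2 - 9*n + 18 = (n + 3)*(n^2 - 5*n + 6) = (n - 3)*(n + 3)*(n - 2)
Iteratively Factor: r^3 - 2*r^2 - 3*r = (r)*(r^2 - 2*r - 3) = r*(r + 1)*(r - 3)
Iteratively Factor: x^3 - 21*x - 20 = (x + 1)*(x^2 - x - 20) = (x + 1)*(x + 4)*(x - 5)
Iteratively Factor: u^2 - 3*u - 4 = (u + 1)*(u - 4)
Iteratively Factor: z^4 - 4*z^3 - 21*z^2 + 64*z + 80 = (z + 1)*(z^3 - 5*z^2 - 16*z + 80) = (z - 5)*(z + 1)*(z^2 - 16) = (z - 5)*(z - 4)*(z + 1)*(z + 4)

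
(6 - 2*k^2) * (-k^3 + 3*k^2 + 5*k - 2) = 2*k^5 - 6*k^4 - 16*k^3 + 22*k^2 + 30*k - 12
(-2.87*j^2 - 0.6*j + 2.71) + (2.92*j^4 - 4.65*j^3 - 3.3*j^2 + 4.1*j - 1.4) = 2.92*j^4 - 4.65*j^3 - 6.17*j^2 + 3.5*j + 1.31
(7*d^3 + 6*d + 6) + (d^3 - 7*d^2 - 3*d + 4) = 8*d^3 - 7*d^2 + 3*d + 10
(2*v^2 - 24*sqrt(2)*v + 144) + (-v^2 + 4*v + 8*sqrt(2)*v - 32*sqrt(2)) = v^2 - 16*sqrt(2)*v + 4*v - 32*sqrt(2) + 144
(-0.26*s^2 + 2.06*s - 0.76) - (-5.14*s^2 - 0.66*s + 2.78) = 4.88*s^2 + 2.72*s - 3.54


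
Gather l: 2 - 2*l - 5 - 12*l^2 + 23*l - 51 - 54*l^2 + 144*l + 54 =-66*l^2 + 165*l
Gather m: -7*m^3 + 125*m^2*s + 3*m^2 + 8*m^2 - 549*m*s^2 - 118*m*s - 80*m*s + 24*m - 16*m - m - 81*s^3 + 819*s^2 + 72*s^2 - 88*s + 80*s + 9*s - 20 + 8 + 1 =-7*m^3 + m^2*(125*s + 11) + m*(-549*s^2 - 198*s + 7) - 81*s^3 + 891*s^2 + s - 11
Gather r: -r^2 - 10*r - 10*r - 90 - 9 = -r^2 - 20*r - 99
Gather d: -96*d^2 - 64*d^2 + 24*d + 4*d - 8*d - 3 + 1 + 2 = -160*d^2 + 20*d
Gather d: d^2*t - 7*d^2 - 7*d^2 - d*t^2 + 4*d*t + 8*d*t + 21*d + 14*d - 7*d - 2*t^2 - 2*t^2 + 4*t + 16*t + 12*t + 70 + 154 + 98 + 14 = d^2*(t - 14) + d*(-t^2 + 12*t + 28) - 4*t^2 + 32*t + 336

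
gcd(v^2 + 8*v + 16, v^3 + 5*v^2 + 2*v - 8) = v + 4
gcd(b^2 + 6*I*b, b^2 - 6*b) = b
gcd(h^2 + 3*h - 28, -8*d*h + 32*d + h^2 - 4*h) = h - 4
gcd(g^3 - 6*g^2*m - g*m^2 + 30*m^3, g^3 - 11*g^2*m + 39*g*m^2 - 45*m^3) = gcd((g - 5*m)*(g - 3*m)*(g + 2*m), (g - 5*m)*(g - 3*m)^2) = g^2 - 8*g*m + 15*m^2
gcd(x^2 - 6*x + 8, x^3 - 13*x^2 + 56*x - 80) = x - 4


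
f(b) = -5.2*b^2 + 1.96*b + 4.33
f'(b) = 1.96 - 10.4*b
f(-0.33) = 3.12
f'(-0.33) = 5.39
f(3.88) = -66.35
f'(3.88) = -38.39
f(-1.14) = -4.66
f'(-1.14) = 13.82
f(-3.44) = -63.95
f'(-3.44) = 37.74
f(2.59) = -25.48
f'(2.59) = -24.98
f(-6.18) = -206.38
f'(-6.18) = 66.23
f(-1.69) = -13.83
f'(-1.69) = 19.54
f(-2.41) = -30.60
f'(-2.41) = 27.02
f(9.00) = -399.23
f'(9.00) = -91.64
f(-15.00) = -1195.07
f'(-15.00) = 157.96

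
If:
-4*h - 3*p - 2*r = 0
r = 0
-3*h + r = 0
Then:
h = 0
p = 0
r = 0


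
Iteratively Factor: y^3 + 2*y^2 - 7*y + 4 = (y - 1)*(y^2 + 3*y - 4) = (y - 1)^2*(y + 4)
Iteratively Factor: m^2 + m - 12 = (m + 4)*(m - 3)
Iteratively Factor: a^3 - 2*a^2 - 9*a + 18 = (a - 2)*(a^2 - 9) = (a - 3)*(a - 2)*(a + 3)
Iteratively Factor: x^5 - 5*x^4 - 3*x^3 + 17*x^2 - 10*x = (x - 1)*(x^4 - 4*x^3 - 7*x^2 + 10*x) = (x - 1)^2*(x^3 - 3*x^2 - 10*x) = (x - 1)^2*(x + 2)*(x^2 - 5*x) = (x - 5)*(x - 1)^2*(x + 2)*(x)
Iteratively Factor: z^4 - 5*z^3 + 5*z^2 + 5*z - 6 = (z - 1)*(z^3 - 4*z^2 + z + 6) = (z - 3)*(z - 1)*(z^2 - z - 2) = (z - 3)*(z - 1)*(z + 1)*(z - 2)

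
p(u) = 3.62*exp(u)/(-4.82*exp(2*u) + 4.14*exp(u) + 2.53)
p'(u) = 3.62*(9.64*exp(2*u) - 4.14*exp(u))*exp(u)/(-4.82*exp(2*u) + 4.14*exp(u) + 2.53)^2 + 3.62*exp(u)/(-4.82*exp(2*u) + 4.14*exp(u) + 2.53) = (17.4484*exp(2*u) + 9.1586)*exp(u)/(23.2324*exp(4*u) - 39.9096*exp(3*u) - 7.2496*exp(2*u) + 20.9484*exp(u) + 6.4009)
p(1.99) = -0.12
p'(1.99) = 0.14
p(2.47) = -0.07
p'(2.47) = 0.07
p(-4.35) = 0.02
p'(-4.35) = 0.02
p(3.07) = -0.04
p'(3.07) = 0.04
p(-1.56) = 0.24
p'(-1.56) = 0.21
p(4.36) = -0.01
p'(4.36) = 0.01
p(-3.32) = 0.05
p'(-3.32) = 0.05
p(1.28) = -0.29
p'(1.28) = 0.42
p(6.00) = 0.00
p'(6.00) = 0.00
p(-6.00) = 0.00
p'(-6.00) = 0.00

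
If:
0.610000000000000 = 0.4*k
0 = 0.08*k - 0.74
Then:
No Solution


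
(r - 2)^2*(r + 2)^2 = r^4 - 8*r^2 + 16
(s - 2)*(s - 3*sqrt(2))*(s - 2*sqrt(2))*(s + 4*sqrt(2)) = s^4 - 2*s^3 - sqrt(2)*s^3 - 28*s^2 + 2*sqrt(2)*s^2 + 56*s + 48*sqrt(2)*s - 96*sqrt(2)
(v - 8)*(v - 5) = v^2 - 13*v + 40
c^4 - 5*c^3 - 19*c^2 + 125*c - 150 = (c - 5)*(c - 3)*(c - 2)*(c + 5)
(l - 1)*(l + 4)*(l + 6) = l^3 + 9*l^2 + 14*l - 24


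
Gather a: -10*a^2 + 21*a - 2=-10*a^2 + 21*a - 2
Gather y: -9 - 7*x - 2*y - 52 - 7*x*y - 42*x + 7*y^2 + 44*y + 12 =-49*x + 7*y^2 + y*(42 - 7*x) - 49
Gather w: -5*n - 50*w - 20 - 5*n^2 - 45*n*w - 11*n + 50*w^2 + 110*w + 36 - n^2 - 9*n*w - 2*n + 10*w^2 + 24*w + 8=-6*n^2 - 18*n + 60*w^2 + w*(84 - 54*n) + 24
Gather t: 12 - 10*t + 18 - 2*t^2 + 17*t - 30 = -2*t^2 + 7*t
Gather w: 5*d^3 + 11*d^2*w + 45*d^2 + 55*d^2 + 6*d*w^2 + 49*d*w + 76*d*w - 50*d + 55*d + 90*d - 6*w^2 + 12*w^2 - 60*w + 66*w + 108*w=5*d^3 + 100*d^2 + 95*d + w^2*(6*d + 6) + w*(11*d^2 + 125*d + 114)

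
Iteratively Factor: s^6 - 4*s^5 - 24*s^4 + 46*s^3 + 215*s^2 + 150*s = (s - 5)*(s^5 + s^4 - 19*s^3 - 49*s^2 - 30*s) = (s - 5)^2*(s^4 + 6*s^3 + 11*s^2 + 6*s) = (s - 5)^2*(s + 1)*(s^3 + 5*s^2 + 6*s) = (s - 5)^2*(s + 1)*(s + 3)*(s^2 + 2*s) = s*(s - 5)^2*(s + 1)*(s + 3)*(s + 2)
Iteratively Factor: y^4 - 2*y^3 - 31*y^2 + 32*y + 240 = (y - 5)*(y^3 + 3*y^2 - 16*y - 48) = (y - 5)*(y + 4)*(y^2 - y - 12) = (y - 5)*(y + 3)*(y + 4)*(y - 4)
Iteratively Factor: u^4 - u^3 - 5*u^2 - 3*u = (u + 1)*(u^3 - 2*u^2 - 3*u) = (u - 3)*(u + 1)*(u^2 + u) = u*(u - 3)*(u + 1)*(u + 1)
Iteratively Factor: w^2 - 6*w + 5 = (w - 1)*(w - 5)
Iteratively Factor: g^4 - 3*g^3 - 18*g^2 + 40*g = (g - 5)*(g^3 + 2*g^2 - 8*g) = (g - 5)*(g + 4)*(g^2 - 2*g) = g*(g - 5)*(g + 4)*(g - 2)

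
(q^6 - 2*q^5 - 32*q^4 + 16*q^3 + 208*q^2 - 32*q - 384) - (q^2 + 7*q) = q^6 - 2*q^5 - 32*q^4 + 16*q^3 + 207*q^2 - 39*q - 384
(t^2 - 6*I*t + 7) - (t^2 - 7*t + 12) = 7*t - 6*I*t - 5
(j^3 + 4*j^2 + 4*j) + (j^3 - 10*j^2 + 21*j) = 2*j^3 - 6*j^2 + 25*j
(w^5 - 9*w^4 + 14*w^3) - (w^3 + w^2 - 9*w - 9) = w^5 - 9*w^4 + 13*w^3 - w^2 + 9*w + 9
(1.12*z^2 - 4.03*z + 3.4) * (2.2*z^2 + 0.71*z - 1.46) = 2.464*z^4 - 8.0708*z^3 + 2.9835*z^2 + 8.2978*z - 4.964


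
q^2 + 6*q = q*(q + 6)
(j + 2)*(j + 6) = j^2 + 8*j + 12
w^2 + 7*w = w*(w + 7)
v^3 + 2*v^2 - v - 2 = (v - 1)*(v + 1)*(v + 2)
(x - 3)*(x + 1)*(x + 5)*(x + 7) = x^4 + 10*x^3 + 8*x^2 - 106*x - 105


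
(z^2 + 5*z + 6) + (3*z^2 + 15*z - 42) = 4*z^2 + 20*z - 36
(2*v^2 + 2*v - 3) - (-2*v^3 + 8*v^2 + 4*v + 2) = 2*v^3 - 6*v^2 - 2*v - 5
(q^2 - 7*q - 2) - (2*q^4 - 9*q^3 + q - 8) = -2*q^4 + 9*q^3 + q^2 - 8*q + 6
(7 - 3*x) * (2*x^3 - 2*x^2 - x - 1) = -6*x^4 + 20*x^3 - 11*x^2 - 4*x - 7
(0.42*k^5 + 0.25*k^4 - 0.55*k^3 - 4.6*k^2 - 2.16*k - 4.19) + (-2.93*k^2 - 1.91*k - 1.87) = 0.42*k^5 + 0.25*k^4 - 0.55*k^3 - 7.53*k^2 - 4.07*k - 6.06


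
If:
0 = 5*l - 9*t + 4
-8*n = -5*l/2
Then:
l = 9*t/5 - 4/5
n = 9*t/16 - 1/4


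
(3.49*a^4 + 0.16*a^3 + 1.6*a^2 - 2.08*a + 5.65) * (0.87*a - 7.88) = 3.0363*a^5 - 27.362*a^4 + 0.1312*a^3 - 14.4176*a^2 + 21.3059*a - 44.522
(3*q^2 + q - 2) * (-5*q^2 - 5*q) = -15*q^4 - 20*q^3 + 5*q^2 + 10*q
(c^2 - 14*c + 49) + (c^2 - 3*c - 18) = 2*c^2 - 17*c + 31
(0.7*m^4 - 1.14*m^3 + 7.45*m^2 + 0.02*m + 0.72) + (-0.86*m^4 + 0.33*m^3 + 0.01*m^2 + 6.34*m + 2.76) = -0.16*m^4 - 0.81*m^3 + 7.46*m^2 + 6.36*m + 3.48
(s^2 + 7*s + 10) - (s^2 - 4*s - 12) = 11*s + 22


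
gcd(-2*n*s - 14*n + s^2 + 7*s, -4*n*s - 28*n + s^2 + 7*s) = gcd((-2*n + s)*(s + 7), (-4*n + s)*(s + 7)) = s + 7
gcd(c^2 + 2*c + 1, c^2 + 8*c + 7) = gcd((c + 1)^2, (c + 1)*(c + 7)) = c + 1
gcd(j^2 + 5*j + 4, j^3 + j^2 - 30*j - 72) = j + 4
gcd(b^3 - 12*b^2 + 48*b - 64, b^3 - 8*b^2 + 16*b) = b^2 - 8*b + 16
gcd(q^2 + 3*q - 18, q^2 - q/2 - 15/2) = q - 3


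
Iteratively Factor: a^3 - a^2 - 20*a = (a + 4)*(a^2 - 5*a) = (a - 5)*(a + 4)*(a)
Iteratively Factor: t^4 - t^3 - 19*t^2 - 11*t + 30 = (t + 3)*(t^3 - 4*t^2 - 7*t + 10) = (t - 1)*(t + 3)*(t^2 - 3*t - 10) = (t - 5)*(t - 1)*(t + 3)*(t + 2)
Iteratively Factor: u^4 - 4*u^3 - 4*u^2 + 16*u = (u)*(u^3 - 4*u^2 - 4*u + 16) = u*(u - 2)*(u^2 - 2*u - 8) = u*(u - 4)*(u - 2)*(u + 2)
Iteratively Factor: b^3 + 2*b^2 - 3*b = (b - 1)*(b^2 + 3*b) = b*(b - 1)*(b + 3)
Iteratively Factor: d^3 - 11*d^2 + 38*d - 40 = (d - 5)*(d^2 - 6*d + 8) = (d - 5)*(d - 2)*(d - 4)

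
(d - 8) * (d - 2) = d^2 - 10*d + 16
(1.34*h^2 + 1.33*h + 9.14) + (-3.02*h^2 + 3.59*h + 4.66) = -1.68*h^2 + 4.92*h + 13.8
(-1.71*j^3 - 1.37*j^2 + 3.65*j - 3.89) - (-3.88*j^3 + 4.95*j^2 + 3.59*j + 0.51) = 2.17*j^3 - 6.32*j^2 + 0.0600000000000001*j - 4.4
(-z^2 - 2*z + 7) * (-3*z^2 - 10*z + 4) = 3*z^4 + 16*z^3 - 5*z^2 - 78*z + 28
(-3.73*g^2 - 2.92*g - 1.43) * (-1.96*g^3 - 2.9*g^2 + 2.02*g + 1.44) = 7.3108*g^5 + 16.5402*g^4 + 3.7362*g^3 - 7.1226*g^2 - 7.0934*g - 2.0592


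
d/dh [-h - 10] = -1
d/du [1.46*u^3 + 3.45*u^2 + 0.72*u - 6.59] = 4.38*u^2 + 6.9*u + 0.72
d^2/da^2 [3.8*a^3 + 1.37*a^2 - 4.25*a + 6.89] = 22.8*a + 2.74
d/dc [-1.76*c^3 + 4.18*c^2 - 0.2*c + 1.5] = -5.28*c^2 + 8.36*c - 0.2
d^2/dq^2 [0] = 0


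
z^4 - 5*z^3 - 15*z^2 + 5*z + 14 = (z - 7)*(z - 1)*(z + 1)*(z + 2)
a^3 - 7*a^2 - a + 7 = (a - 7)*(a - 1)*(a + 1)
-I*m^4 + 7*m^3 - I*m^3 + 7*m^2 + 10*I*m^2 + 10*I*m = m*(m + 2*I)*(m + 5*I)*(-I*m - I)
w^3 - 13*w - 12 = (w - 4)*(w + 1)*(w + 3)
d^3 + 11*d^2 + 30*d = d*(d + 5)*(d + 6)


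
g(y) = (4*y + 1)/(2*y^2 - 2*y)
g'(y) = (2 - 4*y)*(4*y + 1)/(2*y^2 - 2*y)^2 + 4/(2*y^2 - 2*y) = (-2*y^2 - y + 1/2)/(y^2*(y^2 - 2*y + 1))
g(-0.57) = -0.72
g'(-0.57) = 0.52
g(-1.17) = -0.72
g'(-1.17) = -0.17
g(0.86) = -18.44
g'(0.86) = -126.87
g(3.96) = 0.72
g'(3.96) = -0.25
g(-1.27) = -0.71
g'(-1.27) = -0.18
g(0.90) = -25.56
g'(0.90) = -249.38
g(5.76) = 0.44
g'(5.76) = -0.10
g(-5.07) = -0.31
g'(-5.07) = -0.05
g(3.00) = 1.08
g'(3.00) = -0.57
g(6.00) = 0.42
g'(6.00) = -0.09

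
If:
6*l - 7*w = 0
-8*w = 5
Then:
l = -35/48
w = -5/8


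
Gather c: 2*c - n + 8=2*c - n + 8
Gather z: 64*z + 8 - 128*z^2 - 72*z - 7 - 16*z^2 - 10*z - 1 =-144*z^2 - 18*z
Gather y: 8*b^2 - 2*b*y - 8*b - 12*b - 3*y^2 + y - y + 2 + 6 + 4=8*b^2 - 2*b*y - 20*b - 3*y^2 + 12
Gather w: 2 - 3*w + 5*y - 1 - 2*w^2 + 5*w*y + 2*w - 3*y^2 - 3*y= -2*w^2 + w*(5*y - 1) - 3*y^2 + 2*y + 1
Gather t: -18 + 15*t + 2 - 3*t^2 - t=-3*t^2 + 14*t - 16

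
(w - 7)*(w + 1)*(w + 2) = w^3 - 4*w^2 - 19*w - 14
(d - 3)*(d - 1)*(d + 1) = d^3 - 3*d^2 - d + 3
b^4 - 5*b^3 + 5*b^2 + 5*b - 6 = (b - 3)*(b - 2)*(b - 1)*(b + 1)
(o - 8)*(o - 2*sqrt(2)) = o^2 - 8*o - 2*sqrt(2)*o + 16*sqrt(2)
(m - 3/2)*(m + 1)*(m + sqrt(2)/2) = m^3 - m^2/2 + sqrt(2)*m^2/2 - 3*m/2 - sqrt(2)*m/4 - 3*sqrt(2)/4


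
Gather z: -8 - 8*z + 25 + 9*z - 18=z - 1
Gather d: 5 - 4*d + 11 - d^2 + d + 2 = -d^2 - 3*d + 18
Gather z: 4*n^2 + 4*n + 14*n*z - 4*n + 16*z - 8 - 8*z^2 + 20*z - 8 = 4*n^2 - 8*z^2 + z*(14*n + 36) - 16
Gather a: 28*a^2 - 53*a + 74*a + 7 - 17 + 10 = 28*a^2 + 21*a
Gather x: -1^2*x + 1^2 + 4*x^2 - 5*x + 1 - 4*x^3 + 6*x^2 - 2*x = -4*x^3 + 10*x^2 - 8*x + 2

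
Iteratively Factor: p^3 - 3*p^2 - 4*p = (p + 1)*(p^2 - 4*p) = p*(p + 1)*(p - 4)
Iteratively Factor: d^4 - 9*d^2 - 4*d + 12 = (d - 3)*(d^3 + 3*d^2 - 4) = (d - 3)*(d + 2)*(d^2 + d - 2) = (d - 3)*(d - 1)*(d + 2)*(d + 2)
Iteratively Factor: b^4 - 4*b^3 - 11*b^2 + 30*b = (b - 2)*(b^3 - 2*b^2 - 15*b) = b*(b - 2)*(b^2 - 2*b - 15) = b*(b - 5)*(b - 2)*(b + 3)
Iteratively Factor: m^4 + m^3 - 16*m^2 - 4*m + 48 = (m - 3)*(m^3 + 4*m^2 - 4*m - 16) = (m - 3)*(m + 2)*(m^2 + 2*m - 8) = (m - 3)*(m - 2)*(m + 2)*(m + 4)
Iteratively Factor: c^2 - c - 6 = (c - 3)*(c + 2)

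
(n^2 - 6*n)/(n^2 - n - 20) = n*(6 - n)/(-n^2 + n + 20)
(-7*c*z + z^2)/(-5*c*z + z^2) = (7*c - z)/(5*c - z)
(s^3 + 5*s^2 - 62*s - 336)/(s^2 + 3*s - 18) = (s^2 - s - 56)/(s - 3)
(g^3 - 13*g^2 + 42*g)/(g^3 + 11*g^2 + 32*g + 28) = g*(g^2 - 13*g + 42)/(g^3 + 11*g^2 + 32*g + 28)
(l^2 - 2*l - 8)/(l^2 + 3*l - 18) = (l^2 - 2*l - 8)/(l^2 + 3*l - 18)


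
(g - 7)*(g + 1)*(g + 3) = g^3 - 3*g^2 - 25*g - 21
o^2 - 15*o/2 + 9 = (o - 6)*(o - 3/2)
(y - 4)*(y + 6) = y^2 + 2*y - 24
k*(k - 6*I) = k^2 - 6*I*k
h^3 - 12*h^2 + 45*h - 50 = (h - 5)^2*(h - 2)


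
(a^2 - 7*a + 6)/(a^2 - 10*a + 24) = (a - 1)/(a - 4)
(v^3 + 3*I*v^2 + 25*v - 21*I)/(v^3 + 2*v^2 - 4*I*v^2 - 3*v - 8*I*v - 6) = (v + 7*I)/(v + 2)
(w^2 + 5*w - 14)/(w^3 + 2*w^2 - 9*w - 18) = (w^2 + 5*w - 14)/(w^3 + 2*w^2 - 9*w - 18)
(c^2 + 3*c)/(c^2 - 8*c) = (c + 3)/(c - 8)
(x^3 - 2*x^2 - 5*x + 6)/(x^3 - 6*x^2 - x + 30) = (x - 1)/(x - 5)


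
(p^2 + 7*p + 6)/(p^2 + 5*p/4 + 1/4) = 4*(p + 6)/(4*p + 1)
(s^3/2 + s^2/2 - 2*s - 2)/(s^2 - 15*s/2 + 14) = (s^3 + s^2 - 4*s - 4)/(2*s^2 - 15*s + 28)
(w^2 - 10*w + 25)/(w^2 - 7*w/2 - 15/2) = 2*(w - 5)/(2*w + 3)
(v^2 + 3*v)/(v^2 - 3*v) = (v + 3)/(v - 3)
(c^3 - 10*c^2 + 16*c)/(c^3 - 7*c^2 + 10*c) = (c - 8)/(c - 5)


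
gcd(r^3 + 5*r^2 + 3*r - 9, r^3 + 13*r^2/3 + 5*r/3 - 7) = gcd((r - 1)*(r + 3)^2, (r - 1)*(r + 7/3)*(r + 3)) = r^2 + 2*r - 3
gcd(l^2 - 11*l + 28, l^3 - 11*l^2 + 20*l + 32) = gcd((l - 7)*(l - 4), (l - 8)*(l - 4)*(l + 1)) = l - 4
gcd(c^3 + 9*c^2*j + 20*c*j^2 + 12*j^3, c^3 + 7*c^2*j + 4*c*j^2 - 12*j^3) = c^2 + 8*c*j + 12*j^2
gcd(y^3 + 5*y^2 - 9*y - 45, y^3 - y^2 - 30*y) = y + 5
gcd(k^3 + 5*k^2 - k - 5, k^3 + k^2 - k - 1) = k^2 - 1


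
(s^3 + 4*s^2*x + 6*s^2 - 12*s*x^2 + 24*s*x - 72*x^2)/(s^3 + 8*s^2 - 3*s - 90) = (s^2 + 4*s*x - 12*x^2)/(s^2 + 2*s - 15)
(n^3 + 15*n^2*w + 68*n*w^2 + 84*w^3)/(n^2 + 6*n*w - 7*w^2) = (-n^2 - 8*n*w - 12*w^2)/(-n + w)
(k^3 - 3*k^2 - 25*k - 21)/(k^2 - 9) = (k^2 - 6*k - 7)/(k - 3)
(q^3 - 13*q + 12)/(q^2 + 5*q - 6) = (q^2 + q - 12)/(q + 6)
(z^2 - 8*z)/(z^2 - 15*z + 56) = z/(z - 7)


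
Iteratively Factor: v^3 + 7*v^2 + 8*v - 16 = (v + 4)*(v^2 + 3*v - 4) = (v - 1)*(v + 4)*(v + 4)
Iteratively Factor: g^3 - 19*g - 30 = (g + 3)*(g^2 - 3*g - 10) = (g + 2)*(g + 3)*(g - 5)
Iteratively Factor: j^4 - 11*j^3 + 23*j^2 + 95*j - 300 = (j + 3)*(j^3 - 14*j^2 + 65*j - 100) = (j - 5)*(j + 3)*(j^2 - 9*j + 20) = (j - 5)^2*(j + 3)*(j - 4)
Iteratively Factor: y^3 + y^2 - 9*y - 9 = (y - 3)*(y^2 + 4*y + 3) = (y - 3)*(y + 1)*(y + 3)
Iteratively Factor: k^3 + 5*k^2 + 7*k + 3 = (k + 1)*(k^2 + 4*k + 3) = (k + 1)^2*(k + 3)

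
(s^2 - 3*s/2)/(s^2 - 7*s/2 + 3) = s/(s - 2)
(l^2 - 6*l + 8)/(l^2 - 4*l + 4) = (l - 4)/(l - 2)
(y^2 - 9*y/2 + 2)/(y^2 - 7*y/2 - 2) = (2*y - 1)/(2*y + 1)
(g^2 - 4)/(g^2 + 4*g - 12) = (g + 2)/(g + 6)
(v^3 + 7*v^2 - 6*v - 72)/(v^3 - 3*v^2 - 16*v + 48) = (v + 6)/(v - 4)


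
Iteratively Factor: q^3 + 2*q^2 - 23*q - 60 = (q + 3)*(q^2 - q - 20) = (q - 5)*(q + 3)*(q + 4)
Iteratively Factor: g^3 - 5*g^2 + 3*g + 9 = (g + 1)*(g^2 - 6*g + 9) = (g - 3)*(g + 1)*(g - 3)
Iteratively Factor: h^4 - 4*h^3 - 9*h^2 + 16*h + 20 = (h + 2)*(h^3 - 6*h^2 + 3*h + 10) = (h + 1)*(h + 2)*(h^2 - 7*h + 10) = (h - 5)*(h + 1)*(h + 2)*(h - 2)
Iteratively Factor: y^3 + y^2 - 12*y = (y + 4)*(y^2 - 3*y) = y*(y + 4)*(y - 3)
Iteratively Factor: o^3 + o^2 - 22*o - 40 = (o + 2)*(o^2 - o - 20) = (o + 2)*(o + 4)*(o - 5)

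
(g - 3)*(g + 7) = g^2 + 4*g - 21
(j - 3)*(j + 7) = j^2 + 4*j - 21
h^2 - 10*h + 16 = (h - 8)*(h - 2)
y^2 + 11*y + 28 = (y + 4)*(y + 7)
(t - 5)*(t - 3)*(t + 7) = t^3 - t^2 - 41*t + 105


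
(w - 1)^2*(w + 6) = w^3 + 4*w^2 - 11*w + 6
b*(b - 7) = b^2 - 7*b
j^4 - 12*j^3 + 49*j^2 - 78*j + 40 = (j - 5)*(j - 4)*(j - 2)*(j - 1)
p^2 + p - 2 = (p - 1)*(p + 2)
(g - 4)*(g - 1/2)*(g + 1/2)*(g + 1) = g^4 - 3*g^3 - 17*g^2/4 + 3*g/4 + 1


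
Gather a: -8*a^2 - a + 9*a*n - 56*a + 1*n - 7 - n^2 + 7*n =-8*a^2 + a*(9*n - 57) - n^2 + 8*n - 7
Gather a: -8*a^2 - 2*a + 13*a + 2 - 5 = -8*a^2 + 11*a - 3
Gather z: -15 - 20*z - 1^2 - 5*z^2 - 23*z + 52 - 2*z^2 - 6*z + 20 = -7*z^2 - 49*z + 56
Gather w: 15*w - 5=15*w - 5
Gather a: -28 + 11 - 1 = -18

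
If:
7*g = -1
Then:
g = -1/7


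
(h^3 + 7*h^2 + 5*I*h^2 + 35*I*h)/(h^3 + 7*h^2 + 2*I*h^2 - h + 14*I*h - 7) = h*(h + 5*I)/(h^2 + 2*I*h - 1)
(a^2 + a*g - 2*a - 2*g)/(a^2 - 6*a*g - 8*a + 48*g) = (a^2 + a*g - 2*a - 2*g)/(a^2 - 6*a*g - 8*a + 48*g)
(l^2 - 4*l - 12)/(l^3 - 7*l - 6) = (l - 6)/(l^2 - 2*l - 3)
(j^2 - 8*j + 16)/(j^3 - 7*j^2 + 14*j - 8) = (j - 4)/(j^2 - 3*j + 2)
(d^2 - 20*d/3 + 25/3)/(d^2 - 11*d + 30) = (d - 5/3)/(d - 6)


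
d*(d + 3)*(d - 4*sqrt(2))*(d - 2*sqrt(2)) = d^4 - 6*sqrt(2)*d^3 + 3*d^3 - 18*sqrt(2)*d^2 + 16*d^2 + 48*d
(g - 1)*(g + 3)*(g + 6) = g^3 + 8*g^2 + 9*g - 18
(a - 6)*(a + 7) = a^2 + a - 42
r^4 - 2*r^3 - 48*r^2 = r^2*(r - 8)*(r + 6)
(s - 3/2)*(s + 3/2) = s^2 - 9/4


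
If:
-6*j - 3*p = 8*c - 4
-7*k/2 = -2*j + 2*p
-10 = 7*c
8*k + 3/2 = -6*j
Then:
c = -10/7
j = 719/644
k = -165/161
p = 937/322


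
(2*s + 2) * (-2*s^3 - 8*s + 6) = -4*s^4 - 4*s^3 - 16*s^2 - 4*s + 12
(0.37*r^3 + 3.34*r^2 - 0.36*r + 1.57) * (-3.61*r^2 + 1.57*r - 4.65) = -1.3357*r^5 - 11.4765*r^4 + 4.8229*r^3 - 21.7639*r^2 + 4.1389*r - 7.3005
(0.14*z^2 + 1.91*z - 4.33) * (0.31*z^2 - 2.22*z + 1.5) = 0.0434*z^4 + 0.2813*z^3 - 5.3725*z^2 + 12.4776*z - 6.495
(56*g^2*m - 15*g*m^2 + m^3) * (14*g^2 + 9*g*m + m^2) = 784*g^4*m + 294*g^3*m^2 - 65*g^2*m^3 - 6*g*m^4 + m^5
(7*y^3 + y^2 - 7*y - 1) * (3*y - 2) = 21*y^4 - 11*y^3 - 23*y^2 + 11*y + 2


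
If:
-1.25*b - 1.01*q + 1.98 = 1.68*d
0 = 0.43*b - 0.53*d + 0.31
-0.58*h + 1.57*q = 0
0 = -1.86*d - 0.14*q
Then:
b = -1.07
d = -0.28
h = 10.16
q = 3.75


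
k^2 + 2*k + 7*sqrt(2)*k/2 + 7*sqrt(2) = (k + 2)*(k + 7*sqrt(2)/2)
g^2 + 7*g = g*(g + 7)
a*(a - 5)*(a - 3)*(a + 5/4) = a^4 - 27*a^3/4 + 5*a^2 + 75*a/4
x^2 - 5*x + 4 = (x - 4)*(x - 1)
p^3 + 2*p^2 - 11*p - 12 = (p - 3)*(p + 1)*(p + 4)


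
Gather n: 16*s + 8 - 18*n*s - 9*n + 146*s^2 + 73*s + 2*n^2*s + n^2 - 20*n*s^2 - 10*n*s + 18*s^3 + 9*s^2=n^2*(2*s + 1) + n*(-20*s^2 - 28*s - 9) + 18*s^3 + 155*s^2 + 89*s + 8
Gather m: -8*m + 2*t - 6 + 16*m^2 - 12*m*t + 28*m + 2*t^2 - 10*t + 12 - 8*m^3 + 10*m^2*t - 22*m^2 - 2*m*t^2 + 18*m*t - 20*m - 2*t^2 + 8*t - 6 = -8*m^3 + m^2*(10*t - 6) + m*(-2*t^2 + 6*t)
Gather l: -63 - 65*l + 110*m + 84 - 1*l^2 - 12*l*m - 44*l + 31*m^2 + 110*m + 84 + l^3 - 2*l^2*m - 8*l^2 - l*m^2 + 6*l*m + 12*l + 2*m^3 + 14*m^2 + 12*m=l^3 + l^2*(-2*m - 9) + l*(-m^2 - 6*m - 97) + 2*m^3 + 45*m^2 + 232*m + 105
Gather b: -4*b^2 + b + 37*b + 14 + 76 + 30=-4*b^2 + 38*b + 120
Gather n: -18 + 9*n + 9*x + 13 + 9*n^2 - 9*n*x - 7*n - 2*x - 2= 9*n^2 + n*(2 - 9*x) + 7*x - 7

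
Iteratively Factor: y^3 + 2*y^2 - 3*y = (y - 1)*(y^2 + 3*y) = (y - 1)*(y + 3)*(y)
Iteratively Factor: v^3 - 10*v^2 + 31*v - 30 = (v - 2)*(v^2 - 8*v + 15) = (v - 5)*(v - 2)*(v - 3)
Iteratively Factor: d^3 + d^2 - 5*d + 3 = (d - 1)*(d^2 + 2*d - 3) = (d - 1)^2*(d + 3)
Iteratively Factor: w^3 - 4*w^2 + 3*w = (w - 1)*(w^2 - 3*w) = (w - 3)*(w - 1)*(w)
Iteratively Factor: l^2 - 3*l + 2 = (l - 2)*(l - 1)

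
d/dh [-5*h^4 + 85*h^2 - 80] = -20*h^3 + 170*h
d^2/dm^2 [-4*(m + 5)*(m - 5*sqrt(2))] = -8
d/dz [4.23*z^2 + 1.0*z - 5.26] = 8.46*z + 1.0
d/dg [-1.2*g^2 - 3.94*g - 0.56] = -2.4*g - 3.94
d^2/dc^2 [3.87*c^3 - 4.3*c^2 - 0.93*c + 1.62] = 23.22*c - 8.6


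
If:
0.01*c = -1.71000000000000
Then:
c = -171.00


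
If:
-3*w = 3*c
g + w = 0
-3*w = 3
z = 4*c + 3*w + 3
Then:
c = 1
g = 1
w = -1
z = 4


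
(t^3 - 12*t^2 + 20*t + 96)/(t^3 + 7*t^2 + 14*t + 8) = (t^2 - 14*t + 48)/(t^2 + 5*t + 4)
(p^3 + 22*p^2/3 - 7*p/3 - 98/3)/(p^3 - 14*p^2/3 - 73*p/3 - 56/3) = (p^2 + 5*p - 14)/(p^2 - 7*p - 8)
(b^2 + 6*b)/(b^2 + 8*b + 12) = b/(b + 2)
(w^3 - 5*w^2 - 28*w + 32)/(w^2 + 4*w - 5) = (w^2 - 4*w - 32)/(w + 5)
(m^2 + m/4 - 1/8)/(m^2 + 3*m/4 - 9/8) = (8*m^2 + 2*m - 1)/(8*m^2 + 6*m - 9)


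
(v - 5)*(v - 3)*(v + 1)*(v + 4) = v^4 - 3*v^3 - 21*v^2 + 43*v + 60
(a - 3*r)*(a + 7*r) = a^2 + 4*a*r - 21*r^2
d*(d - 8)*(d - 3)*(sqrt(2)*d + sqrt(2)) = sqrt(2)*d^4 - 10*sqrt(2)*d^3 + 13*sqrt(2)*d^2 + 24*sqrt(2)*d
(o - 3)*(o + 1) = o^2 - 2*o - 3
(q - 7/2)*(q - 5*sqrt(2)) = q^2 - 5*sqrt(2)*q - 7*q/2 + 35*sqrt(2)/2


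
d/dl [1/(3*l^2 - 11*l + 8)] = (11 - 6*l)/(3*l^2 - 11*l + 8)^2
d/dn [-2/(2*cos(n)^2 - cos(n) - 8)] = 2*(1 - 4*cos(n))*sin(n)/(cos(n) - cos(2*n) + 7)^2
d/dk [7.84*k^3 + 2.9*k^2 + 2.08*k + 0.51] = 23.52*k^2 + 5.8*k + 2.08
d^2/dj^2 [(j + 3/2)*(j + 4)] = 2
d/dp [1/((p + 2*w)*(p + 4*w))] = 2*(-p - 3*w)/(p^4 + 12*p^3*w + 52*p^2*w^2 + 96*p*w^3 + 64*w^4)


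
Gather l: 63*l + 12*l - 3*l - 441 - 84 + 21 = 72*l - 504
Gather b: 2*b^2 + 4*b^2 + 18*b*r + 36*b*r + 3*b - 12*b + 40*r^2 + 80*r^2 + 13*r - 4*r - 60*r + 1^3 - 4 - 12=6*b^2 + b*(54*r - 9) + 120*r^2 - 51*r - 15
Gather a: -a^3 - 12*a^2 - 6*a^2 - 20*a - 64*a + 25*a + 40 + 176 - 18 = -a^3 - 18*a^2 - 59*a + 198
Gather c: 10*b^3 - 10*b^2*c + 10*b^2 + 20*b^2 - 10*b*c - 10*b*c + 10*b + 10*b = 10*b^3 + 30*b^2 + 20*b + c*(-10*b^2 - 20*b)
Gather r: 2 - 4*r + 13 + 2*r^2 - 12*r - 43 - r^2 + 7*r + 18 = r^2 - 9*r - 10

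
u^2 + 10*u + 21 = (u + 3)*(u + 7)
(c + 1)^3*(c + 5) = c^4 + 8*c^3 + 18*c^2 + 16*c + 5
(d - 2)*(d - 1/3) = d^2 - 7*d/3 + 2/3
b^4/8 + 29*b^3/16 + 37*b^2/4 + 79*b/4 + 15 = (b/4 + 1)*(b/2 + 1)*(b + 5/2)*(b + 6)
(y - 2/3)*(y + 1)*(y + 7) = y^3 + 22*y^2/3 + 5*y/3 - 14/3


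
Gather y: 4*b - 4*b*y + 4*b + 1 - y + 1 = 8*b + y*(-4*b - 1) + 2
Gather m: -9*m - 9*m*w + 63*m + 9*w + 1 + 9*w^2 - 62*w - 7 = m*(54 - 9*w) + 9*w^2 - 53*w - 6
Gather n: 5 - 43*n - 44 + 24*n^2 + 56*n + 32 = 24*n^2 + 13*n - 7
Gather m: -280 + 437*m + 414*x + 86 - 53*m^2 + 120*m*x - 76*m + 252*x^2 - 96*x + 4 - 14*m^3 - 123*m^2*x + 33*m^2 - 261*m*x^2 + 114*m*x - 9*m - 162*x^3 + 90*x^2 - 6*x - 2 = -14*m^3 + m^2*(-123*x - 20) + m*(-261*x^2 + 234*x + 352) - 162*x^3 + 342*x^2 + 312*x - 192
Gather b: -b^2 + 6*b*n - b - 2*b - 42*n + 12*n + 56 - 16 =-b^2 + b*(6*n - 3) - 30*n + 40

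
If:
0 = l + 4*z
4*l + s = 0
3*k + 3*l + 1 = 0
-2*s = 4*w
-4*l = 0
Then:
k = -1/3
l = 0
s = 0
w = 0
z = 0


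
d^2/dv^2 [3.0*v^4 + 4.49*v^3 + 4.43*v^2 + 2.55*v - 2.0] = 36.0*v^2 + 26.94*v + 8.86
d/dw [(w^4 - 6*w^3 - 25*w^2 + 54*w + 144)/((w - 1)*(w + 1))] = 2*(w^5 - 3*w^4 - 2*w^3 - 18*w^2 - 119*w - 27)/(w^4 - 2*w^2 + 1)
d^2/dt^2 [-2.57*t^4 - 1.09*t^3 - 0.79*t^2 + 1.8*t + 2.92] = -30.84*t^2 - 6.54*t - 1.58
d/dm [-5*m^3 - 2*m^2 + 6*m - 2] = -15*m^2 - 4*m + 6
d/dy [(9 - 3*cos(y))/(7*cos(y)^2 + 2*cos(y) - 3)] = 3*(-7*cos(y)^2 + 42*cos(y) + 3)*sin(y)/(-7*sin(y)^2 + 2*cos(y) + 4)^2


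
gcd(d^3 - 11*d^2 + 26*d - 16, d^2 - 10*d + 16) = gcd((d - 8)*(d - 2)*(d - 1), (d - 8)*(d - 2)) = d^2 - 10*d + 16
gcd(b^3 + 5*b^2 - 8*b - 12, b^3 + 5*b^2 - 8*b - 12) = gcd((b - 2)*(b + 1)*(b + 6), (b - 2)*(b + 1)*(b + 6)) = b^3 + 5*b^2 - 8*b - 12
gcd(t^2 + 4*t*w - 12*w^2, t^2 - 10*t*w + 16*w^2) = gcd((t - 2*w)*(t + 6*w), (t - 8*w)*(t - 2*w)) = t - 2*w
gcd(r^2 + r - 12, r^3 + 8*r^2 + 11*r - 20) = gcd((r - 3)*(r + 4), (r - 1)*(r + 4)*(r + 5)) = r + 4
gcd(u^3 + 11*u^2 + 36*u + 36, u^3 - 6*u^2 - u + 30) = u + 2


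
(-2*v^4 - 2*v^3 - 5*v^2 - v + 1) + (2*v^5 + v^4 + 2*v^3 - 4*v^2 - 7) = 2*v^5 - v^4 - 9*v^2 - v - 6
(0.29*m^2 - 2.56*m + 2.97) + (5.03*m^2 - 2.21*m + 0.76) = 5.32*m^2 - 4.77*m + 3.73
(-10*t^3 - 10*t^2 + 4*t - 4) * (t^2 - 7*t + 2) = -10*t^5 + 60*t^4 + 54*t^3 - 52*t^2 + 36*t - 8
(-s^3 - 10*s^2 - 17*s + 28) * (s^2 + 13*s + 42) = -s^5 - 23*s^4 - 189*s^3 - 613*s^2 - 350*s + 1176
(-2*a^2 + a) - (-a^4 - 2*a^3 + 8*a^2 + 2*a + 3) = a^4 + 2*a^3 - 10*a^2 - a - 3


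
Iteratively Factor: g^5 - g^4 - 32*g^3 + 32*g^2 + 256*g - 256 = (g + 4)*(g^4 - 5*g^3 - 12*g^2 + 80*g - 64) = (g + 4)^2*(g^3 - 9*g^2 + 24*g - 16) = (g - 4)*(g + 4)^2*(g^2 - 5*g + 4) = (g - 4)*(g - 1)*(g + 4)^2*(g - 4)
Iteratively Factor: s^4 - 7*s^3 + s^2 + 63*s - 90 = (s + 3)*(s^3 - 10*s^2 + 31*s - 30) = (s - 5)*(s + 3)*(s^2 - 5*s + 6) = (s - 5)*(s - 3)*(s + 3)*(s - 2)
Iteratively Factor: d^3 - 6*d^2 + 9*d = (d - 3)*(d^2 - 3*d) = d*(d - 3)*(d - 3)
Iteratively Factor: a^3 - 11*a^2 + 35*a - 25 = (a - 5)*(a^2 - 6*a + 5) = (a - 5)^2*(a - 1)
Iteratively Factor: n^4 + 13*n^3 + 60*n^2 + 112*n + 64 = (n + 4)*(n^3 + 9*n^2 + 24*n + 16) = (n + 4)^2*(n^2 + 5*n + 4) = (n + 4)^3*(n + 1)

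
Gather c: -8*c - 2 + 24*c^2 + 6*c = 24*c^2 - 2*c - 2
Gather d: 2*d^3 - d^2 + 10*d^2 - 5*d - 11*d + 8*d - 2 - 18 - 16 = 2*d^3 + 9*d^2 - 8*d - 36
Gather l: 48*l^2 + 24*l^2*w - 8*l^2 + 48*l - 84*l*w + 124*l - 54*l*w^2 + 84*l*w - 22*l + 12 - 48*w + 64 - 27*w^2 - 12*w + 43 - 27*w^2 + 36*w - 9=l^2*(24*w + 40) + l*(150 - 54*w^2) - 54*w^2 - 24*w + 110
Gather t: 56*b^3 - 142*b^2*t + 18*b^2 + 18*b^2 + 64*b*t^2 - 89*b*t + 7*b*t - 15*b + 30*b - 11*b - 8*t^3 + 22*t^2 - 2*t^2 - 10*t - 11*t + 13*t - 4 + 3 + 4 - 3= 56*b^3 + 36*b^2 + 4*b - 8*t^3 + t^2*(64*b + 20) + t*(-142*b^2 - 82*b - 8)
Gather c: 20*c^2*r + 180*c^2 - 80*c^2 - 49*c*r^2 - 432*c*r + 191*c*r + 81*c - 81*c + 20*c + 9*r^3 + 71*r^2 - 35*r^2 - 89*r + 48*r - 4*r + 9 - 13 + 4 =c^2*(20*r + 100) + c*(-49*r^2 - 241*r + 20) + 9*r^3 + 36*r^2 - 45*r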